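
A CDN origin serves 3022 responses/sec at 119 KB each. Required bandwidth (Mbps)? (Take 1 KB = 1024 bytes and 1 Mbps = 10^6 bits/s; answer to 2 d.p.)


Formula: Mbps = payload_bytes * RPS * 8 / 1e6
Payload per request = 119 KB = 119 * 1024 = 121856 bytes
Total bytes/sec = 121856 * 3022 = 368248832
Total bits/sec = 368248832 * 8 = 2945990656
Mbps = 2945990656 / 1e6 = 2945.99

2945.99 Mbps


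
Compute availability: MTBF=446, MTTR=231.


Availability = MTBF / (MTBF + MTTR)
Availability = 446 / (446 + 231)
Availability = 446 / 677
Availability = 65.8789%

65.8789%


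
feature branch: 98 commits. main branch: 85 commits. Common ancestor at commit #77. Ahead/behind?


Common ancestor: commit #77
feature commits after divergence: 98 - 77 = 21
main commits after divergence: 85 - 77 = 8
feature is 21 commits ahead of main
main is 8 commits ahead of feature

feature ahead: 21, main ahead: 8


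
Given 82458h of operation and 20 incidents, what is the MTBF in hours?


Formula: MTBF = Total operating time / Number of failures
MTBF = 82458 / 20
MTBF = 4122.9 hours

4122.9 hours


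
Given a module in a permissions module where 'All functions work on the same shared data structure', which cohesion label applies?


Reasoning: Functions share data
Type: Communicational cohesion

Communicational cohesion


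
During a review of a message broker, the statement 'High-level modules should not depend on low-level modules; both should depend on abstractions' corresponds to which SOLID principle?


This describes the Dependency Inversion Principle (DIP)

Dependency Inversion Principle (DIP)


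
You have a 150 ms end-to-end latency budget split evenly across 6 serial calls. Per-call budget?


Formula: per_stage = total_budget / stages
per_stage = 150 / 6
per_stage = 25.0 ms

25.0 ms


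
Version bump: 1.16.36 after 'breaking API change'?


Current: 1.16.36
Change category: 'breaking API change' → major bump
SemVer rule: major bump → increment MAJOR, reset MINOR and PATCH to 0
New: 2.0.0

2.0.0


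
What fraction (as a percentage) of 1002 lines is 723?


Coverage = covered / total * 100
Coverage = 723 / 1002 * 100
Coverage = 72.16%

72.16%


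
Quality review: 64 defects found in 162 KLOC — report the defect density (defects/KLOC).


Defect density = defects / KLOC
Defect density = 64 / 162
Defect density = 0.395 defects/KLOC

0.395 defects/KLOC


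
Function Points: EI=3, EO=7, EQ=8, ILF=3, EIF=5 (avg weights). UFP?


UFP = EI*4 + EO*5 + EQ*4 + ILF*10 + EIF*7
UFP = 3*4 + 7*5 + 8*4 + 3*10 + 5*7
UFP = 12 + 35 + 32 + 30 + 35
UFP = 144

144


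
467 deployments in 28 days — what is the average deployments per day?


Formula: deployments per day = releases / days
= 467 / 28
= 16.679 deploys/day
(equivalently, 116.75 deploys/week)

16.679 deploys/day


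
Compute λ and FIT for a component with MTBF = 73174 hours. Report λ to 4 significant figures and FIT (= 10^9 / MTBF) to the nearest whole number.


Formula: λ = 1 / MTBF; FIT = λ × 1e9 = 1e9 / MTBF
λ = 1 / 73174 ≈ 1.367e-05 failures/hour
FIT = 1e9 / 73174 ≈ 13666 failures per 1e9 hours (nearest whole number)

λ = 1.367e-05 /h, FIT = 13666


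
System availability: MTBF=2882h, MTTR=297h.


Availability = MTBF / (MTBF + MTTR)
Availability = 2882 / (2882 + 297)
Availability = 2882 / 3179
Availability = 90.6574%

90.6574%


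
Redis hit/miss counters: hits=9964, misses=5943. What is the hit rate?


Formula: hit rate = hits / (hits + misses) * 100
hit rate = 9964 / (9964 + 5943) * 100
hit rate = 9964 / 15907 * 100
hit rate = 62.64%

62.64%


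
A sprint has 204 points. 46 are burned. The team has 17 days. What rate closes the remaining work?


Formula: Required rate = Remaining points / Days left
Remaining = 204 - 46 = 158 points
Required rate = 158 / 17 = 9.29 points/day

9.29 points/day


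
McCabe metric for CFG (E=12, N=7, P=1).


Formula: V(G) = E - N + 2P
V(G) = 12 - 7 + 2*1
V(G) = 5 + 2
V(G) = 7

7


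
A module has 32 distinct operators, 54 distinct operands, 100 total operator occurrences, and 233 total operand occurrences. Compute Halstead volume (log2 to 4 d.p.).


Formula: V = N * log2(η), where N = N1 + N2 and η = η1 + η2
η = 32 + 54 = 86
N = 100 + 233 = 333
log2(86) ≈ 6.4263
V = 333 * 6.4263 = 2139.96

2139.96


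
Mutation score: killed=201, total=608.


Mutation score = killed / total * 100
Mutation score = 201 / 608 * 100
Mutation score = 33.06%

33.06%


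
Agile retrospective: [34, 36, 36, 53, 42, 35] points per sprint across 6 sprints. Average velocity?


Formula: Avg velocity = Total points / Number of sprints
Points: [34, 36, 36, 53, 42, 35]
Sum = 34 + 36 + 36 + 53 + 42 + 35 = 236
Avg velocity = 236 / 6 = 39.33 points/sprint

39.33 points/sprint


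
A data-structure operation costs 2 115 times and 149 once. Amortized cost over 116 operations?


Formula: Amortized cost = Total cost / Operations
Total cost = (115 * 2) + (1 * 149)
Total cost = 230 + 149 = 379
Amortized = 379 / 116 = 3.2672

3.2672


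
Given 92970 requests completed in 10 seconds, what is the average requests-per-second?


Formula: throughput = requests / seconds
throughput = 92970 / 10
throughput = 9297.0 requests/second

9297.0 requests/second


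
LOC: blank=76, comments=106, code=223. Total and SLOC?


Total LOC = blank + comment + code
Total LOC = 76 + 106 + 223 = 405
SLOC (source only) = code = 223

Total LOC: 405, SLOC: 223


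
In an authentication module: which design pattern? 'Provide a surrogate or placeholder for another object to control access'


This matches the Proxy pattern

Proxy


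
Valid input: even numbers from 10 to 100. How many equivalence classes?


Constraint: even integers in [10, 100]
Class 1: x < 10 — out-of-range invalid
Class 2: x in [10,100] but odd — wrong type invalid
Class 3: x in [10,100] and even — valid
Class 4: x > 100 — out-of-range invalid
Total equivalence classes: 4

4 equivalence classes


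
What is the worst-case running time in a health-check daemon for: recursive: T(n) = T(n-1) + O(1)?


Reasoning: linear recursion with constant work per frame
Complexity: O(n)

O(n)


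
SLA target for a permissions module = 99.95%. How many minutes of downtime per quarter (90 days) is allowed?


Formula: allowed downtime = period * (100 - SLA) / 100
Period (quarter (90 days)) = 129600 minutes
Unavailability fraction = (100 - 99.95) / 100
Allowed downtime = 129600 * (100 - 99.95) / 100
Allowed downtime = 64.8 minutes

64.8 minutes


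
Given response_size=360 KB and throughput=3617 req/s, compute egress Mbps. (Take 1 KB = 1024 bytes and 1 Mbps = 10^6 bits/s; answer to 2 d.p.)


Formula: Mbps = payload_bytes * RPS * 8 / 1e6
Payload per request = 360 KB = 360 * 1024 = 368640 bytes
Total bytes/sec = 368640 * 3617 = 1333370880
Total bits/sec = 1333370880 * 8 = 10666967040
Mbps = 10666967040 / 1e6 = 10666.97

10666.97 Mbps


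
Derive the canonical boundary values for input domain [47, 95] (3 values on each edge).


Range: [47, 95]
Boundaries: just below min, min, min+1, max-1, max, just above max
Values: [46, 47, 48, 94, 95, 96]

[46, 47, 48, 94, 95, 96]


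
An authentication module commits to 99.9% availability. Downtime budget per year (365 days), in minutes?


Formula: allowed downtime = period * (100 - SLA) / 100
Period (year (365 days)) = 525600 minutes
Unavailability fraction = (100 - 99.9) / 100
Allowed downtime = 525600 * (100 - 99.9) / 100
Allowed downtime = 525.6 minutes

525.6 minutes


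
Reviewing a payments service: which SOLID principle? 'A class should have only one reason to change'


This describes the Single Responsibility Principle (SRP)

Single Responsibility Principle (SRP)


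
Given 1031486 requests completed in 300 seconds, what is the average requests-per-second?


Formula: throughput = requests / seconds
throughput = 1031486 / 300
throughput = 3438.29 requests/second

3438.29 requests/second


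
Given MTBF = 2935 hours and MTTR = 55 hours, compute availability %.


Availability = MTBF / (MTBF + MTTR)
Availability = 2935 / (2935 + 55)
Availability = 2935 / 2990
Availability = 98.1605%

98.1605%


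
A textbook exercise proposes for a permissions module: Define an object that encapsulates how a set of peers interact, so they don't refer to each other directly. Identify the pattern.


This matches the Mediator pattern

Mediator


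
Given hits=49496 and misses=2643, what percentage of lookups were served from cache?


Formula: hit rate = hits / (hits + misses) * 100
hit rate = 49496 / (49496 + 2643) * 100
hit rate = 49496 / 52139 * 100
hit rate = 94.93%

94.93%


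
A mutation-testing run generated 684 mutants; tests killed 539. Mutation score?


Mutation score = killed / total * 100
Mutation score = 539 / 684 * 100
Mutation score = 78.8%

78.8%


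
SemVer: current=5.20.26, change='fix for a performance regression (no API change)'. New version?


Current: 5.20.26
Change category: 'fix for a performance regression (no API change)' → patch bump
SemVer rule: patch bump → increment PATCH (MAJOR and MINOR unchanged)
New: 5.20.27

5.20.27


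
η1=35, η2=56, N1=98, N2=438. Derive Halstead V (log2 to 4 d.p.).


Formula: V = N * log2(η), where N = N1 + N2 and η = η1 + η2
η = 35 + 56 = 91
N = 98 + 438 = 536
log2(91) ≈ 6.5078
V = 536 * 6.5078 = 3488.18

3488.18


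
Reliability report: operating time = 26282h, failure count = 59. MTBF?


Formula: MTBF = Total operating time / Number of failures
MTBF = 26282 / 59
MTBF = 445.46 hours

445.46 hours


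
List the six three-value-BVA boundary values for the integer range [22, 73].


Range: [22, 73]
Boundaries: just below min, min, min+1, max-1, max, just above max
Values: [21, 22, 23, 72, 73, 74]

[21, 22, 23, 72, 73, 74]


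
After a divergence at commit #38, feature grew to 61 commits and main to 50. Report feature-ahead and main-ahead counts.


Common ancestor: commit #38
feature commits after divergence: 61 - 38 = 23
main commits after divergence: 50 - 38 = 12
feature is 23 commits ahead of main
main is 12 commits ahead of feature

feature ahead: 23, main ahead: 12


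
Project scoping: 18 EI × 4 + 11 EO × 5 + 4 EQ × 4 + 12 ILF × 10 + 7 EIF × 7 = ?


UFP = EI*4 + EO*5 + EQ*4 + ILF*10 + EIF*7
UFP = 18*4 + 11*5 + 4*4 + 12*10 + 7*7
UFP = 72 + 55 + 16 + 120 + 49
UFP = 312

312


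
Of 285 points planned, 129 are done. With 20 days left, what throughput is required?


Formula: Required rate = Remaining points / Days left
Remaining = 285 - 129 = 156 points
Required rate = 156 / 20 = 7.8 points/day

7.8 points/day


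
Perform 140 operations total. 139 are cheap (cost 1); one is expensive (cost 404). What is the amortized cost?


Formula: Amortized cost = Total cost / Operations
Total cost = (139 * 1) + (1 * 404)
Total cost = 139 + 404 = 543
Amortized = 543 / 140 = 3.8786

3.8786


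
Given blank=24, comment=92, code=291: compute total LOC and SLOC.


Total LOC = blank + comment + code
Total LOC = 24 + 92 + 291 = 407
SLOC (source only) = code = 291

Total LOC: 407, SLOC: 291


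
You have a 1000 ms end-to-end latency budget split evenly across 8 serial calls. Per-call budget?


Formula: per_stage = total_budget / stages
per_stage = 1000 / 8
per_stage = 125.0 ms

125.0 ms


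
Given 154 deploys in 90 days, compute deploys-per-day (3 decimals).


Formula: deployments per day = releases / days
= 154 / 90
= 1.711 deploys/day
(equivalently, 11.98 deploys/week)

1.711 deploys/day


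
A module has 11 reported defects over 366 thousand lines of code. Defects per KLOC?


Defect density = defects / KLOC
Defect density = 11 / 366
Defect density = 0.03 defects/KLOC

0.03 defects/KLOC


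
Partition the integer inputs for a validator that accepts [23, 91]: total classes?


Valid range: [23, 91]
Class 1: x < 23 — invalid
Class 2: 23 ≤ x ≤ 91 — valid
Class 3: x > 91 — invalid
Total equivalence classes: 3

3 equivalence classes


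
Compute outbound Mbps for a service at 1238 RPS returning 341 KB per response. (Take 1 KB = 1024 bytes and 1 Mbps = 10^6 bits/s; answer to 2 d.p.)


Formula: Mbps = payload_bytes * RPS * 8 / 1e6
Payload per request = 341 KB = 341 * 1024 = 349184 bytes
Total bytes/sec = 349184 * 1238 = 432289792
Total bits/sec = 432289792 * 8 = 3458318336
Mbps = 3458318336 / 1e6 = 3458.32

3458.32 Mbps


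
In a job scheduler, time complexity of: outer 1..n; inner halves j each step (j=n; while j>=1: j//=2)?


Reasoning: n times log n
Complexity: O(n log n)

O(n log n)


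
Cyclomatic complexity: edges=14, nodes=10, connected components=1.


Formula: V(G) = E - N + 2P
V(G) = 14 - 10 + 2*1
V(G) = 4 + 2
V(G) = 6

6


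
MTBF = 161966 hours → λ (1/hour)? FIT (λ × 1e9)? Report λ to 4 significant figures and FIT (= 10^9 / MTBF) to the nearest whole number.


Formula: λ = 1 / MTBF; FIT = λ × 1e9 = 1e9 / MTBF
λ = 1 / 161966 ≈ 6.174e-06 failures/hour
FIT = 1e9 / 161966 ≈ 6174 failures per 1e9 hours (nearest whole number)

λ = 6.174e-06 /h, FIT = 6174


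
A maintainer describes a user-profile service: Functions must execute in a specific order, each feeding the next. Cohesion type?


Reasoning: Output of one is input to next
Type: Sequential cohesion

Sequential cohesion


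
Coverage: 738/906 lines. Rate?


Coverage = covered / total * 100
Coverage = 738 / 906 * 100
Coverage = 81.46%

81.46%


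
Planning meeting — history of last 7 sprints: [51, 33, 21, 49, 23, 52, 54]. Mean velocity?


Formula: Avg velocity = Total points / Number of sprints
Points: [51, 33, 21, 49, 23, 52, 54]
Sum = 51 + 33 + 21 + 49 + 23 + 52 + 54 = 283
Avg velocity = 283 / 7 = 40.43 points/sprint

40.43 points/sprint


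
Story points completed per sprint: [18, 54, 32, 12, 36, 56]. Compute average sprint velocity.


Formula: Avg velocity = Total points / Number of sprints
Points: [18, 54, 32, 12, 36, 56]
Sum = 18 + 54 + 32 + 12 + 36 + 56 = 208
Avg velocity = 208 / 6 = 34.67 points/sprint

34.67 points/sprint


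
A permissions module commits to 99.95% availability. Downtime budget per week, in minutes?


Formula: allowed downtime = period * (100 - SLA) / 100
Period (week) = 10080 minutes
Unavailability fraction = (100 - 99.95) / 100
Allowed downtime = 10080 * (100 - 99.95) / 100
Allowed downtime = 5.04 minutes

5.04 minutes


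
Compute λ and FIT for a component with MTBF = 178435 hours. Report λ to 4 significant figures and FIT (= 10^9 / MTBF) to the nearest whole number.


Formula: λ = 1 / MTBF; FIT = λ × 1e9 = 1e9 / MTBF
λ = 1 / 178435 ≈ 5.604e-06 failures/hour
FIT = 1e9 / 178435 ≈ 5604 failures per 1e9 hours (nearest whole number)

λ = 5.604e-06 /h, FIT = 5604


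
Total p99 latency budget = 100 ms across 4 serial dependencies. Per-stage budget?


Formula: per_stage = total_budget / stages
per_stage = 100 / 4
per_stage = 25.0 ms

25.0 ms


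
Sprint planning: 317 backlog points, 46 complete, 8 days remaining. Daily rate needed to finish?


Formula: Required rate = Remaining points / Days left
Remaining = 317 - 46 = 271 points
Required rate = 271 / 8 = 33.88 points/day

33.88 points/day


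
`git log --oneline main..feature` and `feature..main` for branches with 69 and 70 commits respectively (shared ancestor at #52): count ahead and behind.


Common ancestor: commit #52
feature commits after divergence: 69 - 52 = 17
main commits after divergence: 70 - 52 = 18
feature is 17 commits ahead of main
main is 18 commits ahead of feature

feature ahead: 17, main ahead: 18


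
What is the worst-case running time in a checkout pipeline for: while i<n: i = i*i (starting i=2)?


Reasoning: squaring drives double-exponential growth; iterations ~ log log n
Complexity: O(log log n)

O(log log n)


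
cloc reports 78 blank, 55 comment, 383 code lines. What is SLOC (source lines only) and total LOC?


Total LOC = blank + comment + code
Total LOC = 78 + 55 + 383 = 516
SLOC (source only) = code = 383

Total LOC: 516, SLOC: 383


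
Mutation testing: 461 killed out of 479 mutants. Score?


Mutation score = killed / total * 100
Mutation score = 461 / 479 * 100
Mutation score = 96.24%

96.24%


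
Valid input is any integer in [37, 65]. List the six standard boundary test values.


Range: [37, 65]
Boundaries: just below min, min, min+1, max-1, max, just above max
Values: [36, 37, 38, 64, 65, 66]

[36, 37, 38, 64, 65, 66]


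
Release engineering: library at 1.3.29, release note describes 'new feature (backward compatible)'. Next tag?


Current: 1.3.29
Change category: 'new feature (backward compatible)' → minor bump
SemVer rule: minor bump → increment MINOR, reset PATCH to 0 (MAJOR unchanged)
New: 1.4.0

1.4.0


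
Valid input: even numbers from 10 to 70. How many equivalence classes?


Constraint: even integers in [10, 70]
Class 1: x < 10 — out-of-range invalid
Class 2: x in [10,70] but odd — wrong type invalid
Class 3: x in [10,70] and even — valid
Class 4: x > 70 — out-of-range invalid
Total equivalence classes: 4

4 equivalence classes


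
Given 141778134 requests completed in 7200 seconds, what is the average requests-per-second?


Formula: throughput = requests / seconds
throughput = 141778134 / 7200
throughput = 19691.41 requests/second

19691.41 requests/second


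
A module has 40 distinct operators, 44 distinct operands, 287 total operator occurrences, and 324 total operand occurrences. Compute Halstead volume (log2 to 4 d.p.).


Formula: V = N * log2(η), where N = N1 + N2 and η = η1 + η2
η = 40 + 44 = 84
N = 287 + 324 = 611
log2(84) ≈ 6.3923
V = 611 * 6.3923 = 3905.70

3905.70


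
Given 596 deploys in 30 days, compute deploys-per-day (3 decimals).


Formula: deployments per day = releases / days
= 596 / 30
= 19.867 deploys/day
(equivalently, 139.07 deploys/week)

19.867 deploys/day


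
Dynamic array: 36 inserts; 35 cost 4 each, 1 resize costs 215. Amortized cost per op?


Formula: Amortized cost = Total cost / Operations
Total cost = (35 * 4) + (1 * 215)
Total cost = 140 + 215 = 355
Amortized = 355 / 36 = 9.8611

9.8611


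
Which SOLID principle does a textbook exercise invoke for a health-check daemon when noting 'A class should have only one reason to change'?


This describes the Single Responsibility Principle (SRP)

Single Responsibility Principle (SRP)


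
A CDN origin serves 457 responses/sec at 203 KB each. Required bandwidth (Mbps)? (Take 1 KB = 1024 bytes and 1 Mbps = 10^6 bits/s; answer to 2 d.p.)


Formula: Mbps = payload_bytes * RPS * 8 / 1e6
Payload per request = 203 KB = 203 * 1024 = 207872 bytes
Total bytes/sec = 207872 * 457 = 94997504
Total bits/sec = 94997504 * 8 = 759980032
Mbps = 759980032 / 1e6 = 759.98

759.98 Mbps


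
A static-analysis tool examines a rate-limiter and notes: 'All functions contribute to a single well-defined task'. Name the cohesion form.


Reasoning: Best: single purpose
Type: Functional cohesion

Functional cohesion


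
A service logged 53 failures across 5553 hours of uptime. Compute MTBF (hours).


Formula: MTBF = Total operating time / Number of failures
MTBF = 5553 / 53
MTBF = 104.77 hours

104.77 hours


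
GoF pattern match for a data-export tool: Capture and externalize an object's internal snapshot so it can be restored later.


This matches the Memento pattern

Memento


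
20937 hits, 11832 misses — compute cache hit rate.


Formula: hit rate = hits / (hits + misses) * 100
hit rate = 20937 / (20937 + 11832) * 100
hit rate = 20937 / 32769 * 100
hit rate = 63.89%

63.89%


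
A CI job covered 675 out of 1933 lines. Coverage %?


Coverage = covered / total * 100
Coverage = 675 / 1933 * 100
Coverage = 34.92%

34.92%


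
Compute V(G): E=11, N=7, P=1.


Formula: V(G) = E - N + 2P
V(G) = 11 - 7 + 2*1
V(G) = 4 + 2
V(G) = 6

6


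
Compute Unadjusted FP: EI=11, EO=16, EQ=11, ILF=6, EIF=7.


UFP = EI*4 + EO*5 + EQ*4 + ILF*10 + EIF*7
UFP = 11*4 + 16*5 + 11*4 + 6*10 + 7*7
UFP = 44 + 80 + 44 + 60 + 49
UFP = 277

277


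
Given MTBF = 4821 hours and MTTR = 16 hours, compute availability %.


Availability = MTBF / (MTBF + MTTR)
Availability = 4821 / (4821 + 16)
Availability = 4821 / 4837
Availability = 99.6692%

99.6692%


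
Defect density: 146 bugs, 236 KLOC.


Defect density = defects / KLOC
Defect density = 146 / 236
Defect density = 0.619 defects/KLOC

0.619 defects/KLOC


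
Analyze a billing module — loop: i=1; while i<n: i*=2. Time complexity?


Reasoning: i doubles each step so iterations are log2(n)
Complexity: O(log n)

O(log n)


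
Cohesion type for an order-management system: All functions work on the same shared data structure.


Reasoning: Functions share data
Type: Communicational cohesion

Communicational cohesion


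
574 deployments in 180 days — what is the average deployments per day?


Formula: deployments per day = releases / days
= 574 / 180
= 3.189 deploys/day
(equivalently, 22.32 deploys/week)

3.189 deploys/day


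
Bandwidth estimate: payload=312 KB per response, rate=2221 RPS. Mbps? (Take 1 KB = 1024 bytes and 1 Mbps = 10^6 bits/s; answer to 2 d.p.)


Formula: Mbps = payload_bytes * RPS * 8 / 1e6
Payload per request = 312 KB = 312 * 1024 = 319488 bytes
Total bytes/sec = 319488 * 2221 = 709582848
Total bits/sec = 709582848 * 8 = 5676662784
Mbps = 5676662784 / 1e6 = 5676.66

5676.66 Mbps


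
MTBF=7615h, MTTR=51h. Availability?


Availability = MTBF / (MTBF + MTTR)
Availability = 7615 / (7615 + 51)
Availability = 7615 / 7666
Availability = 99.3347%

99.3347%


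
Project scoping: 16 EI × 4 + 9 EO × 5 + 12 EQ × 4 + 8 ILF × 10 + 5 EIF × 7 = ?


UFP = EI*4 + EO*5 + EQ*4 + ILF*10 + EIF*7
UFP = 16*4 + 9*5 + 12*4 + 8*10 + 5*7
UFP = 64 + 45 + 48 + 80 + 35
UFP = 272

272


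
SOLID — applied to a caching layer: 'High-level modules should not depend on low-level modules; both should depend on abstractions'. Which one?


This describes the Dependency Inversion Principle (DIP)

Dependency Inversion Principle (DIP)


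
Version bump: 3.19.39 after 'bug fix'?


Current: 3.19.39
Change category: 'bug fix' → patch bump
SemVer rule: patch bump → increment PATCH (MAJOR and MINOR unchanged)
New: 3.19.40

3.19.40


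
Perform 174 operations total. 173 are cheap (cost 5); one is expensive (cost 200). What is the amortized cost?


Formula: Amortized cost = Total cost / Operations
Total cost = (173 * 5) + (1 * 200)
Total cost = 865 + 200 = 1065
Amortized = 1065 / 174 = 6.1207

6.1207


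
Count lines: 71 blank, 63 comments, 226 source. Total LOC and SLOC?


Total LOC = blank + comment + code
Total LOC = 71 + 63 + 226 = 360
SLOC (source only) = code = 226

Total LOC: 360, SLOC: 226


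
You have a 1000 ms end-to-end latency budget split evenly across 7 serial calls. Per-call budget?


Formula: per_stage = total_budget / stages
per_stage = 1000 / 7
per_stage = 142.86 ms

142.86 ms


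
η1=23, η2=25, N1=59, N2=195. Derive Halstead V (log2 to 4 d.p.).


Formula: V = N * log2(η), where N = N1 + N2 and η = η1 + η2
η = 23 + 25 = 48
N = 59 + 195 = 254
log2(48) ≈ 5.5850
V = 254 * 5.5850 = 1418.59

1418.59


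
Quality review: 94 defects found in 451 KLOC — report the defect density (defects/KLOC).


Defect density = defects / KLOC
Defect density = 94 / 451
Defect density = 0.208 defects/KLOC

0.208 defects/KLOC


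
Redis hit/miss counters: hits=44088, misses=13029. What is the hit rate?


Formula: hit rate = hits / (hits + misses) * 100
hit rate = 44088 / (44088 + 13029) * 100
hit rate = 44088 / 57117 * 100
hit rate = 77.19%

77.19%


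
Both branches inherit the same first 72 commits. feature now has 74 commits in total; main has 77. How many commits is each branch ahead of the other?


Common ancestor: commit #72
feature commits after divergence: 74 - 72 = 2
main commits after divergence: 77 - 72 = 5
feature is 2 commits ahead of main
main is 5 commits ahead of feature

feature ahead: 2, main ahead: 5


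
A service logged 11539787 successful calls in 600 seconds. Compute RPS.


Formula: throughput = requests / seconds
throughput = 11539787 / 600
throughput = 19232.98 requests/second

19232.98 requests/second


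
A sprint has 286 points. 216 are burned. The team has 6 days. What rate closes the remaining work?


Formula: Required rate = Remaining points / Days left
Remaining = 286 - 216 = 70 points
Required rate = 70 / 6 = 11.67 points/day

11.67 points/day


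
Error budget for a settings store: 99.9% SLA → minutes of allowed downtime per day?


Formula: allowed downtime = period * (100 - SLA) / 100
Period (day) = 1440 minutes
Unavailability fraction = (100 - 99.9) / 100
Allowed downtime = 1440 * (100 - 99.9) / 100
Allowed downtime = 1.44 minutes

1.44 minutes


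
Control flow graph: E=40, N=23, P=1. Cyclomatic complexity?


Formula: V(G) = E - N + 2P
V(G) = 40 - 23 + 2*1
V(G) = 17 + 2
V(G) = 19

19


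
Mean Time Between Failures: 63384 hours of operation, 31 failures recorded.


Formula: MTBF = Total operating time / Number of failures
MTBF = 63384 / 31
MTBF = 2044.65 hours

2044.65 hours


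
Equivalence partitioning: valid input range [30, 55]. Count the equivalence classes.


Valid range: [30, 55]
Class 1: x < 30 — invalid
Class 2: 30 ≤ x ≤ 55 — valid
Class 3: x > 55 — invalid
Total equivalence classes: 3

3 equivalence classes


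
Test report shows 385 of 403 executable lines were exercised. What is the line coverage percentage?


Coverage = covered / total * 100
Coverage = 385 / 403 * 100
Coverage = 95.53%

95.53%


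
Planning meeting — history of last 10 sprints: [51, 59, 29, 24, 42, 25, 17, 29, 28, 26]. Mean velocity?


Formula: Avg velocity = Total points / Number of sprints
Points: [51, 59, 29, 24, 42, 25, 17, 29, 28, 26]
Sum = 51 + 59 + 29 + 24 + 42 + 25 + 17 + 29 + 28 + 26 = 330
Avg velocity = 330 / 10 = 33.0 points/sprint

33.0 points/sprint


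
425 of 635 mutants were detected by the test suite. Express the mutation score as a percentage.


Mutation score = killed / total * 100
Mutation score = 425 / 635 * 100
Mutation score = 66.93%

66.93%


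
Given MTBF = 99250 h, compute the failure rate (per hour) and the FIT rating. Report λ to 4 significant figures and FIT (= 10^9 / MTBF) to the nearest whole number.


Formula: λ = 1 / MTBF; FIT = λ × 1e9 = 1e9 / MTBF
λ = 1 / 99250 ≈ 1.008e-05 failures/hour
FIT = 1e9 / 99250 ≈ 10076 failures per 1e9 hours (nearest whole number)

λ = 1.008e-05 /h, FIT = 10076


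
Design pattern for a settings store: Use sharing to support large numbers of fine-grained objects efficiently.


This matches the Flyweight pattern

Flyweight


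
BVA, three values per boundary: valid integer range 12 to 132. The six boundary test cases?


Range: [12, 132]
Boundaries: just below min, min, min+1, max-1, max, just above max
Values: [11, 12, 13, 131, 132, 133]

[11, 12, 13, 131, 132, 133]


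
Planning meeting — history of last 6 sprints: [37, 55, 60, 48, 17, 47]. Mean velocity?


Formula: Avg velocity = Total points / Number of sprints
Points: [37, 55, 60, 48, 17, 47]
Sum = 37 + 55 + 60 + 48 + 17 + 47 = 264
Avg velocity = 264 / 6 = 44.0 points/sprint

44.0 points/sprint


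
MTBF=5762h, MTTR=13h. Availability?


Availability = MTBF / (MTBF + MTTR)
Availability = 5762 / (5762 + 13)
Availability = 5762 / 5775
Availability = 99.7749%

99.7749%


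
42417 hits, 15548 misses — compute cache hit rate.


Formula: hit rate = hits / (hits + misses) * 100
hit rate = 42417 / (42417 + 15548) * 100
hit rate = 42417 / 57965 * 100
hit rate = 73.18%

73.18%


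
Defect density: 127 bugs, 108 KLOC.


Defect density = defects / KLOC
Defect density = 127 / 108
Defect density = 1.176 defects/KLOC

1.176 defects/KLOC


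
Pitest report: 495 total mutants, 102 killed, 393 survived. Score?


Mutation score = killed / total * 100
Mutation score = 102 / 495 * 100
Mutation score = 20.61%

20.61%


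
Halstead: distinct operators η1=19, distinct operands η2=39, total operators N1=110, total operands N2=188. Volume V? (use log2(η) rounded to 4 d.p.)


Formula: V = N * log2(η), where N = N1 + N2 and η = η1 + η2
η = 19 + 39 = 58
N = 110 + 188 = 298
log2(58) ≈ 5.8580
V = 298 * 5.8580 = 1745.68

1745.68


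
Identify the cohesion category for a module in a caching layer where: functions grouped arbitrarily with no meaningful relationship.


Reasoning: Worst: random grouping
Type: Coincidental cohesion

Coincidental cohesion


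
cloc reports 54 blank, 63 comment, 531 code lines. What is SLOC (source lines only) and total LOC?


Total LOC = blank + comment + code
Total LOC = 54 + 63 + 531 = 648
SLOC (source only) = code = 531

Total LOC: 648, SLOC: 531


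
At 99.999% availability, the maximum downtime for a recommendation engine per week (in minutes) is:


Formula: allowed downtime = period * (100 - SLA) / 100
Period (week) = 10080 minutes
Unavailability fraction = (100 - 99.999) / 100
Allowed downtime = 10080 * (100 - 99.999) / 100
Allowed downtime = 0.1008 minutes

0.1008 minutes


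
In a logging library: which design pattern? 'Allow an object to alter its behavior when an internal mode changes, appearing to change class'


This matches the State pattern

State


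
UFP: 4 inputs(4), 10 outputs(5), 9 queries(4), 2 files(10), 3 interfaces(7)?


UFP = EI*4 + EO*5 + EQ*4 + ILF*10 + EIF*7
UFP = 4*4 + 10*5 + 9*4 + 2*10 + 3*7
UFP = 16 + 50 + 36 + 20 + 21
UFP = 143

143


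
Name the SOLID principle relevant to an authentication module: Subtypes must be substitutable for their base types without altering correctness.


This describes the Liskov Substitution Principle (LSP)

Liskov Substitution Principle (LSP)


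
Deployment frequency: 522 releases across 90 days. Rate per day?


Formula: deployments per day = releases / days
= 522 / 90
= 5.8 deploys/day
(equivalently, 40.6 deploys/week)

5.8 deploys/day


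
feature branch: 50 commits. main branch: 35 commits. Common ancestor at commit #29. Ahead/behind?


Common ancestor: commit #29
feature commits after divergence: 50 - 29 = 21
main commits after divergence: 35 - 29 = 6
feature is 21 commits ahead of main
main is 6 commits ahead of feature

feature ahead: 21, main ahead: 6


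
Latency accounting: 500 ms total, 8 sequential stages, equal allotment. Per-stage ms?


Formula: per_stage = total_budget / stages
per_stage = 500 / 8
per_stage = 62.5 ms

62.5 ms


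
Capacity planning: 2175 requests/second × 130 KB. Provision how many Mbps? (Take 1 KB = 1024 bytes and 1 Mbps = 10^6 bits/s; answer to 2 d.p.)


Formula: Mbps = payload_bytes * RPS * 8 / 1e6
Payload per request = 130 KB = 130 * 1024 = 133120 bytes
Total bytes/sec = 133120 * 2175 = 289536000
Total bits/sec = 289536000 * 8 = 2316288000
Mbps = 2316288000 / 1e6 = 2316.29

2316.29 Mbps


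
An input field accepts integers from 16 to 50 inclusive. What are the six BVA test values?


Range: [16, 50]
Boundaries: just below min, min, min+1, max-1, max, just above max
Values: [15, 16, 17, 49, 50, 51]

[15, 16, 17, 49, 50, 51]


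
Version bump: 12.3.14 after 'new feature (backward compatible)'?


Current: 12.3.14
Change category: 'new feature (backward compatible)' → minor bump
SemVer rule: minor bump → increment MINOR, reset PATCH to 0 (MAJOR unchanged)
New: 12.4.0

12.4.0


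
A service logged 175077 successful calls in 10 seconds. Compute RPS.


Formula: throughput = requests / seconds
throughput = 175077 / 10
throughput = 17507.7 requests/second

17507.7 requests/second


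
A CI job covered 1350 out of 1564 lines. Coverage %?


Coverage = covered / total * 100
Coverage = 1350 / 1564 * 100
Coverage = 86.32%

86.32%


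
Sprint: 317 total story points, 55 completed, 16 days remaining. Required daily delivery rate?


Formula: Required rate = Remaining points / Days left
Remaining = 317 - 55 = 262 points
Required rate = 262 / 16 = 16.38 points/day

16.38 points/day


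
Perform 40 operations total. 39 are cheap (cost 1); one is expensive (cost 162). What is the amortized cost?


Formula: Amortized cost = Total cost / Operations
Total cost = (39 * 1) + (1 * 162)
Total cost = 39 + 162 = 201
Amortized = 201 / 40 = 5.025

5.025


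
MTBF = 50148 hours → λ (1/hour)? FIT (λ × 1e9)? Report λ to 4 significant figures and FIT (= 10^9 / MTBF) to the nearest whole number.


Formula: λ = 1 / MTBF; FIT = λ × 1e9 = 1e9 / MTBF
λ = 1 / 50148 ≈ 1.994e-05 failures/hour
FIT = 1e9 / 50148 ≈ 19941 failures per 1e9 hours (nearest whole number)

λ = 1.994e-05 /h, FIT = 19941


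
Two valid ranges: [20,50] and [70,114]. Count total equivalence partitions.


Valid ranges: [20,50] and [70,114]
Class 1: x < 20 — invalid
Class 2: 20 ≤ x ≤ 50 — valid
Class 3: 50 < x < 70 — invalid (gap between ranges)
Class 4: 70 ≤ x ≤ 114 — valid
Class 5: x > 114 — invalid
Total equivalence classes: 5

5 equivalence classes


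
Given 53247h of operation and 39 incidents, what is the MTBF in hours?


Formula: MTBF = Total operating time / Number of failures
MTBF = 53247 / 39
MTBF = 1365.31 hours

1365.31 hours


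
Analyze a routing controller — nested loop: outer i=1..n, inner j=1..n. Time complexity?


Reasoning: n iterations times n iterations
Complexity: O(n^2)

O(n^2)


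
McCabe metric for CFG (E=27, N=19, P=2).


Formula: V(G) = E - N + 2P
V(G) = 27 - 19 + 2*2
V(G) = 8 + 4
V(G) = 12

12


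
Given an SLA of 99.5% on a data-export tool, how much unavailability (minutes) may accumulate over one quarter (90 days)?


Formula: allowed downtime = period * (100 - SLA) / 100
Period (quarter (90 days)) = 129600 minutes
Unavailability fraction = (100 - 99.5) / 100
Allowed downtime = 129600 * (100 - 99.5) / 100
Allowed downtime = 648.0 minutes

648.0 minutes


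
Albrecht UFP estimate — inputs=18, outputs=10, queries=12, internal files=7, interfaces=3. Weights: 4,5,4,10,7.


UFP = EI*4 + EO*5 + EQ*4 + ILF*10 + EIF*7
UFP = 18*4 + 10*5 + 12*4 + 7*10 + 3*7
UFP = 72 + 50 + 48 + 70 + 21
UFP = 261

261


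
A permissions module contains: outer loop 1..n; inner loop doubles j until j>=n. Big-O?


Reasoning: linear outer times logarithmic inner
Complexity: O(n log n)

O(n log n)


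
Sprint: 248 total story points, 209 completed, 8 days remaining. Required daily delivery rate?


Formula: Required rate = Remaining points / Days left
Remaining = 248 - 209 = 39 points
Required rate = 39 / 8 = 4.88 points/day

4.88 points/day


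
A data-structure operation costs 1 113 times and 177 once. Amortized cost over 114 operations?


Formula: Amortized cost = Total cost / Operations
Total cost = (113 * 1) + (1 * 177)
Total cost = 113 + 177 = 290
Amortized = 290 / 114 = 2.5439

2.5439


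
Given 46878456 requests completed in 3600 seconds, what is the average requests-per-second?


Formula: throughput = requests / seconds
throughput = 46878456 / 3600
throughput = 13021.79 requests/second

13021.79 requests/second


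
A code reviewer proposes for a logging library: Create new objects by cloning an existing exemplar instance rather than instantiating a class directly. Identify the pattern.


This matches the Prototype pattern

Prototype


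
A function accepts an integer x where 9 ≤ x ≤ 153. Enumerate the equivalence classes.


Valid range: [9, 153]
Class 1: x < 9 — invalid
Class 2: 9 ≤ x ≤ 153 — valid
Class 3: x > 153 — invalid
Total equivalence classes: 3

3 equivalence classes


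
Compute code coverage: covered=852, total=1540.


Coverage = covered / total * 100
Coverage = 852 / 1540 * 100
Coverage = 55.32%

55.32%


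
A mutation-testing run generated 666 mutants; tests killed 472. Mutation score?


Mutation score = killed / total * 100
Mutation score = 472 / 666 * 100
Mutation score = 70.87%

70.87%


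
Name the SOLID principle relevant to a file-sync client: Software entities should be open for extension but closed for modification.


This describes the Open/Closed Principle (OCP)

Open/Closed Principle (OCP)


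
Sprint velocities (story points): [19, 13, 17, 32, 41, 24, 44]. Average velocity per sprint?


Formula: Avg velocity = Total points / Number of sprints
Points: [19, 13, 17, 32, 41, 24, 44]
Sum = 19 + 13 + 17 + 32 + 41 + 24 + 44 = 190
Avg velocity = 190 / 7 = 27.14 points/sprint

27.14 points/sprint


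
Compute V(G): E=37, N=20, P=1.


Formula: V(G) = E - N + 2P
V(G) = 37 - 20 + 2*1
V(G) = 17 + 2
V(G) = 19

19


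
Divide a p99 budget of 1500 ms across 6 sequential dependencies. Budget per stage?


Formula: per_stage = total_budget / stages
per_stage = 1500 / 6
per_stage = 250.0 ms

250.0 ms


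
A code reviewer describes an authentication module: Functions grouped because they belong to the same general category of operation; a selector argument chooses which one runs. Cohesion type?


Reasoning: Grouped by category of activity, not by data or sequence
Type: Logical cohesion

Logical cohesion


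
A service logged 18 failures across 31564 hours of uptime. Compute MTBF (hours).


Formula: MTBF = Total operating time / Number of failures
MTBF = 31564 / 18
MTBF = 1753.56 hours

1753.56 hours


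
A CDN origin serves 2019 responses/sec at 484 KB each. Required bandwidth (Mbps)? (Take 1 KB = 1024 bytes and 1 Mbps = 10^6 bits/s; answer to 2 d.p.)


Formula: Mbps = payload_bytes * RPS * 8 / 1e6
Payload per request = 484 KB = 484 * 1024 = 495616 bytes
Total bytes/sec = 495616 * 2019 = 1000648704
Total bits/sec = 1000648704 * 8 = 8005189632
Mbps = 8005189632 / 1e6 = 8005.19

8005.19 Mbps


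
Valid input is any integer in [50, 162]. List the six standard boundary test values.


Range: [50, 162]
Boundaries: just below min, min, min+1, max-1, max, just above max
Values: [49, 50, 51, 161, 162, 163]

[49, 50, 51, 161, 162, 163]


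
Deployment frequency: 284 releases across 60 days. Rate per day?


Formula: deployments per day = releases / days
= 284 / 60
= 4.733 deploys/day
(equivalently, 33.13 deploys/week)

4.733 deploys/day


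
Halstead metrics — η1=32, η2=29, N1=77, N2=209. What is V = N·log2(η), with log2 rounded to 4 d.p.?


Formula: V = N * log2(η), where N = N1 + N2 and η = η1 + η2
η = 32 + 29 = 61
N = 77 + 209 = 286
log2(61) ≈ 5.9307
V = 286 * 5.9307 = 1696.18

1696.18


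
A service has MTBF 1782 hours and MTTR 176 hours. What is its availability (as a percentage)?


Availability = MTBF / (MTBF + MTTR)
Availability = 1782 / (1782 + 176)
Availability = 1782 / 1958
Availability = 91.0112%

91.0112%


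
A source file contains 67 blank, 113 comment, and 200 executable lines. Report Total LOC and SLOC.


Total LOC = blank + comment + code
Total LOC = 67 + 113 + 200 = 380
SLOC (source only) = code = 200

Total LOC: 380, SLOC: 200


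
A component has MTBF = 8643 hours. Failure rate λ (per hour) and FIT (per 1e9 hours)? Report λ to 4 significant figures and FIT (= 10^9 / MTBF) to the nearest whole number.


Formula: λ = 1 / MTBF; FIT = λ × 1e9 = 1e9 / MTBF
λ = 1 / 8643 ≈ 1.157e-04 failures/hour
FIT = 1e9 / 8643 ≈ 115701 failures per 1e9 hours (nearest whole number)

λ = 1.157e-04 /h, FIT = 115701


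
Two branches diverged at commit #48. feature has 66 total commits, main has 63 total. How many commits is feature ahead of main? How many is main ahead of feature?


Common ancestor: commit #48
feature commits after divergence: 66 - 48 = 18
main commits after divergence: 63 - 48 = 15
feature is 18 commits ahead of main
main is 15 commits ahead of feature

feature ahead: 18, main ahead: 15
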